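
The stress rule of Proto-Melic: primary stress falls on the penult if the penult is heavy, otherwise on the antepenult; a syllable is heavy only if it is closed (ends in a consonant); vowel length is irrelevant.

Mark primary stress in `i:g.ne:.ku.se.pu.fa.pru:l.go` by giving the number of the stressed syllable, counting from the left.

7

Weights: 6 fa L, 7 pru:l H, 8 go L.
The penult (syllable 7, pru:l) is heavy, so it takes stress.
Primary stress: syllable 7 → i:g.ne:.ku.se.pu.fa.ˈpru:l.go.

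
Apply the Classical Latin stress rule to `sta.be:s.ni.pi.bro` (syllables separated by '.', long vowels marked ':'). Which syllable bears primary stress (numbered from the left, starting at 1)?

3

Classical Latin: stress the penult if heavy (long vowel or closed), else the antepenult.
Weights: 3 ni L, 4 pi L, 5 bro L.
The penult (syllable 4, pi) is light, so stress falls on the antepenult (syllable 3, ni).
Stress on syllable 3: sta.be:s.ˈni.pi.bro.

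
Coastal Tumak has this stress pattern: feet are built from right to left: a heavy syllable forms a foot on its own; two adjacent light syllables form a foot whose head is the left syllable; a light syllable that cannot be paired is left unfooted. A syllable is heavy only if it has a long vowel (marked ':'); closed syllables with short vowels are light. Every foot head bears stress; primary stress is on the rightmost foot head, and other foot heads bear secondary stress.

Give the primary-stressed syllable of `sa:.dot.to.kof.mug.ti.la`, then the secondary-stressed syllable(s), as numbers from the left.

primary 6, secondary 1, 2, 4

Weights: 1 sa: H, 2 dot L, 3 to L, 4 kof L, 5 mug L, 6 ti L, 7 la L.
Parse right to left (heavy = foot alone; LL = one foot; stranded L unfooted): (ˈsa:) (ˈdot.to) (ˈkof.mug) (ˈti.la).
Foot heads: 1, 2, 4, 6.
Primary stress on the rightmost head = syllable 6.
Secondary stress on 1, 2, 4: ˌsa:.ˌdot.to.ˌkof.mug.ˈti.la.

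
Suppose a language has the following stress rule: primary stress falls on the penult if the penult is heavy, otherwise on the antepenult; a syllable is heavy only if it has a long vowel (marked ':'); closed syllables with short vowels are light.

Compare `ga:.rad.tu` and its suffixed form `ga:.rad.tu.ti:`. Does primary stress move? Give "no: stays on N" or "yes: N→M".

Base `ga:.rad.tu` (3 syllables):
  Weights: 1 ga: H, 2 rad L, 3 tu L.
  The penult (syllable 2, rad) is light, so stress falls on the antepenult (syllable 1, ga:).
  → primary stress on syllable 1.
Suffixed `ga:.rad.tu.ti:` (4 syllables):
  Weights: 2 rad L, 3 tu L, 4 ti: H.
  The penult (syllable 3, tu) is light, so stress falls on the antepenult (syllable 2, rad).
  → primary stress on syllable 2.

yes: 1→2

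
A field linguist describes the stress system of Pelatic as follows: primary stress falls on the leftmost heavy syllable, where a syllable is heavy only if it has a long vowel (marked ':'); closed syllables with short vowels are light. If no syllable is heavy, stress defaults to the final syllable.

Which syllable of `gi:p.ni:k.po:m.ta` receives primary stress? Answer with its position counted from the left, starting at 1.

Weights: 1 gi:p H, 2 ni:k H, 3 po:m H, 4 ta L.
Heavy syllables in the domain: 1, 2, 3. The leftmost is syllable 1 (gi:p).
Primary stress: syllable 1 → ˈgi:p.ni:k.po:m.ta.

1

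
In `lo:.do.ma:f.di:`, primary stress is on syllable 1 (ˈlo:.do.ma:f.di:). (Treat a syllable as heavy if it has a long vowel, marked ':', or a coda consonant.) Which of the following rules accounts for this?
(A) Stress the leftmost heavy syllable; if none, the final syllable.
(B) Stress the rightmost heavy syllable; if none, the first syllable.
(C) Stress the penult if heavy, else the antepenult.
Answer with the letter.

Rule A → syllable 1 ✓.
Rule B → syllable 4 (observed: 1).
Rule C → syllable 3 (observed: 1).

A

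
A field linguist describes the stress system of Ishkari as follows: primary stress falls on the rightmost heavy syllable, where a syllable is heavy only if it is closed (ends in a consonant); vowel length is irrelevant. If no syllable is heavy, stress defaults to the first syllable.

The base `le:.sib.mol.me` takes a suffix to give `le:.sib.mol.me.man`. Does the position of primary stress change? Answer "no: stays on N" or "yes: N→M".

yes: 3→5

Base `le:.sib.mol.me` (4 syllables):
  Weights: 1 le: L, 2 sib H, 3 mol H, 4 me L.
  Heavy syllables in the domain: 2, 3. The rightmost is syllable 3 (mol).
  → primary stress on syllable 3.
Suffixed `le:.sib.mol.me.man` (5 syllables):
  Weights: 1 le: L, 2 sib H, 3 mol H, 4 me L, 5 man H.
  Heavy syllables in the domain: 2, 3, 5. The rightmost is syllable 5 (man).
  → primary stress on syllable 5.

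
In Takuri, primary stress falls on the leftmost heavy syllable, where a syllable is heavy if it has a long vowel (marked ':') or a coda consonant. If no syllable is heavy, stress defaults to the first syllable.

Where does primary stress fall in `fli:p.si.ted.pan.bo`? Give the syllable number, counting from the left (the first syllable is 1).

1

Weights: 1 fli:p H, 2 si L, 3 ted H, 4 pan H, 5 bo L.
Heavy syllables in the domain: 1, 3, 4. The leftmost is syllable 1 (fli:p).
Primary stress: syllable 1 → ˈfli:p.si.ted.pan.bo.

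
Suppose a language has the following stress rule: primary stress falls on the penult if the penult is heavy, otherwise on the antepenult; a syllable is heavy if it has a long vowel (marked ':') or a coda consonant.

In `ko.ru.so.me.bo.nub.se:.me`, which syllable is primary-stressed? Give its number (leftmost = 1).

7

Weights: 6 nub H, 7 se: H, 8 me L.
The penult (syllable 7, se:) is heavy, so it takes stress.
Primary stress: syllable 7 → ko.ru.so.me.bo.nub.ˈse:.me.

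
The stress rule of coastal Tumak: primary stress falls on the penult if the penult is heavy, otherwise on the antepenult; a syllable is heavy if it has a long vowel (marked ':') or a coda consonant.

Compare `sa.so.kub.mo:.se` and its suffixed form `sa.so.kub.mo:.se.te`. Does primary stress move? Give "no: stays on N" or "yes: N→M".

no: stays on 4

Base `sa.so.kub.mo:.se` (5 syllables):
  Weights: 3 kub H, 4 mo: H, 5 se L.
  The penult (syllable 4, mo:) is heavy, so it takes stress.
  → primary stress on syllable 4.
Suffixed `sa.so.kub.mo:.se.te` (6 syllables):
  Weights: 4 mo: H, 5 se L, 6 te L.
  The penult (syllable 5, se) is light, so stress falls on the antepenult (syllable 4, mo:).
  → primary stress on syllable 4.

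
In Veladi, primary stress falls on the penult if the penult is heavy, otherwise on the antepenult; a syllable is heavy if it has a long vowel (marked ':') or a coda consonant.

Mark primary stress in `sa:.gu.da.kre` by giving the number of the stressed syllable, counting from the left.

2

Weights: 2 gu L, 3 da L, 4 kre L.
The penult (syllable 3, da) is light, so stress falls on the antepenult (syllable 2, gu).
Primary stress: syllable 2 → sa:.ˈgu.da.kre.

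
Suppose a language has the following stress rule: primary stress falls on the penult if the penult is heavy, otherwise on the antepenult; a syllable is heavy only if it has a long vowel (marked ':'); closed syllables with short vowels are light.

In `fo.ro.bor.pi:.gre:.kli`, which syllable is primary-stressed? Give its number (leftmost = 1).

5

Weights: 4 pi: H, 5 gre: H, 6 kli L.
The penult (syllable 5, gre:) is heavy, so it takes stress.
Primary stress: syllable 5 → fo.ro.bor.pi:.ˈgre:.kli.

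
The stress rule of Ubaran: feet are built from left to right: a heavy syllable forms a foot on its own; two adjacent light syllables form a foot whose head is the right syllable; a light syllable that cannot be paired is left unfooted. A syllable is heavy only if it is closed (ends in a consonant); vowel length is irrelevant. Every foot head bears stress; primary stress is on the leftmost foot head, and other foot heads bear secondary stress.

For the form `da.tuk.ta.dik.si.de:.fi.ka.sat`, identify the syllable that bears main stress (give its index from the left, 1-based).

Weights: 1 da L, 2 tuk H, 3 ta L, 4 dik H, 5 si L, 6 de: L, 7 fi L, 8 ka L, 9 sat H.
Parse left to right (heavy = foot alone; LL = one foot; stranded L unfooted): da (ˈtuk) ta (ˈdik) (si.ˈde:) (fi.ˈka) (ˈsat).
Foot heads: 2, 4, 6, 8, 9.
Primary stress on the leftmost head = syllable 2.
Primary stress: syllable 2 → da.ˈtuk.ta.dik.si.de:.fi.ka.sat.

2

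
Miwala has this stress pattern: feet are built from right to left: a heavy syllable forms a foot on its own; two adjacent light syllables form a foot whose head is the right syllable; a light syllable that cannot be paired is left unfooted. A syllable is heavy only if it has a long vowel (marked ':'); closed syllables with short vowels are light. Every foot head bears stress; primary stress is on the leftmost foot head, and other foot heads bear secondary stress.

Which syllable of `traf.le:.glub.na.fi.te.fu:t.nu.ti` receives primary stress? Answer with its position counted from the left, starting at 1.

2

Weights: 1 traf L, 2 le: H, 3 glub L, 4 na L, 5 fi L, 6 te L, 7 fu:t H, 8 nu L, 9 ti L.
Parse right to left (heavy = foot alone; LL = one foot; stranded L unfooted): traf (ˈle:) (glub.ˈna) (fi.ˈte) (ˈfu:t) (nu.ˈti).
Foot heads: 2, 4, 6, 7, 9.
Primary stress on the leftmost head = syllable 2.
Primary stress: syllable 2 → traf.ˈle:.glub.na.fi.te.fu:t.nu.ti.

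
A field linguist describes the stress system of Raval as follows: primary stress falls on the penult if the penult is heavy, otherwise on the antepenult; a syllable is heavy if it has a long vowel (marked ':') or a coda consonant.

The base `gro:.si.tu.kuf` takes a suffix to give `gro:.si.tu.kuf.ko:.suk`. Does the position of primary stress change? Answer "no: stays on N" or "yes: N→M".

Base `gro:.si.tu.kuf` (4 syllables):
  Weights: 2 si L, 3 tu L, 4 kuf H.
  The penult (syllable 3, tu) is light, so stress falls on the antepenult (syllable 2, si).
  → primary stress on syllable 2.
Suffixed `gro:.si.tu.kuf.ko:.suk` (6 syllables):
  Weights: 4 kuf H, 5 ko: H, 6 suk H.
  The penult (syllable 5, ko:) is heavy, so it takes stress.
  → primary stress on syllable 5.

yes: 2→5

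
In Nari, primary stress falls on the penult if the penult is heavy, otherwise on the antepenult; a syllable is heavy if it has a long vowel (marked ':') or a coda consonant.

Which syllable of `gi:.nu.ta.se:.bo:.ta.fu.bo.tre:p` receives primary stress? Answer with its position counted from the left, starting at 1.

Weights: 7 fu L, 8 bo L, 9 tre:p H.
The penult (syllable 8, bo) is light, so stress falls on the antepenult (syllable 7, fu).
Primary stress: syllable 7 → gi:.nu.ta.se:.bo:.ta.ˈfu.bo.tre:p.

7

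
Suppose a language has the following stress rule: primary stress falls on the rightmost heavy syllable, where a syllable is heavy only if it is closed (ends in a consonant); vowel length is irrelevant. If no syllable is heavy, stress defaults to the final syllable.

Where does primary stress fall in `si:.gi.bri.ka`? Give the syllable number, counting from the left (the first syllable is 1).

4

Weights: 1 si: L, 2 gi L, 3 bri L, 4 ka L.
No heavy syllable in the domain; default to the final syllable = syllable 4.
Primary stress: syllable 4 → si:.gi.bri.ˈka.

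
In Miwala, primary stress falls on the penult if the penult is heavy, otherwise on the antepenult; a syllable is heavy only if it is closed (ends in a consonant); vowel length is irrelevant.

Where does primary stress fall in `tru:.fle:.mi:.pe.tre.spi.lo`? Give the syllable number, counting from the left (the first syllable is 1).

Weights: 5 tre L, 6 spi L, 7 lo L.
The penult (syllable 6, spi) is light, so stress falls on the antepenult (syllable 5, tre).
Primary stress: syllable 5 → tru:.fle:.mi:.pe.ˈtre.spi.lo.

5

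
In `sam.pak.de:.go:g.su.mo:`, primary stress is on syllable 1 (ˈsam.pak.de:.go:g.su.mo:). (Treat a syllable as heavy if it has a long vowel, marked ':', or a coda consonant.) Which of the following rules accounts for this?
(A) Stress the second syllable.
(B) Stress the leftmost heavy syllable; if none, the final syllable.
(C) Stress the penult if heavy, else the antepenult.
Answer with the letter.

B

Rule A → syllable 2 (observed: 1).
Rule B → syllable 1 ✓.
Rule C → syllable 4 (observed: 1).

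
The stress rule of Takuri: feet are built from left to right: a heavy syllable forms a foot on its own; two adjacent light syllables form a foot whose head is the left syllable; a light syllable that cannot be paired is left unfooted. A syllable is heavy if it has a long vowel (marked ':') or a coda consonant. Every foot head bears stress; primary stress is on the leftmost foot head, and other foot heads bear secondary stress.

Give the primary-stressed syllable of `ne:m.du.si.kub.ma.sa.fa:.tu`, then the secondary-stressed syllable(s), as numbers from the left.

Weights: 1 ne:m H, 2 du L, 3 si L, 4 kub H, 5 ma L, 6 sa L, 7 fa: H, 8 tu L.
Parse left to right (heavy = foot alone; LL = one foot; stranded L unfooted): (ˈne:m) (ˈdu.si) (ˈkub) (ˈma.sa) (ˈfa:) tu.
Foot heads: 1, 2, 4, 5, 7.
Primary stress on the leftmost head = syllable 1.
Secondary stress on 2, 4, 5, 7: ˈne:m.ˌdu.si.ˌkub.ˌma.sa.ˌfa:.tu.

primary 1, secondary 2, 4, 5, 7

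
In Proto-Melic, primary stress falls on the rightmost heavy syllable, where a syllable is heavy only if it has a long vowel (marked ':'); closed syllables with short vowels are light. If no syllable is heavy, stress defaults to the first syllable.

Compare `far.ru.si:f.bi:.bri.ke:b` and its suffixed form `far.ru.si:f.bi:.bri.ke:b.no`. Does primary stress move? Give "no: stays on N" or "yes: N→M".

no: stays on 6

Base `far.ru.si:f.bi:.bri.ke:b` (6 syllables):
  Weights: 1 far L, 2 ru L, 3 si:f H, 4 bi: H, 5 bri L, 6 ke:b H.
  Heavy syllables in the domain: 3, 4, 6. The rightmost is syllable 6 (ke:b).
  → primary stress on syllable 6.
Suffixed `far.ru.si:f.bi:.bri.ke:b.no` (7 syllables):
  Weights: 1 far L, 2 ru L, 3 si:f H, 4 bi: H, 5 bri L, 6 ke:b H, 7 no L.
  Heavy syllables in the domain: 3, 4, 6. The rightmost is syllable 6 (ke:b).
  → primary stress on syllable 6.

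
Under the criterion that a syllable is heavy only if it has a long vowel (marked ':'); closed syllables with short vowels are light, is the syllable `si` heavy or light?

`si`: short vowel, open (no coda). Short vowel → light.

light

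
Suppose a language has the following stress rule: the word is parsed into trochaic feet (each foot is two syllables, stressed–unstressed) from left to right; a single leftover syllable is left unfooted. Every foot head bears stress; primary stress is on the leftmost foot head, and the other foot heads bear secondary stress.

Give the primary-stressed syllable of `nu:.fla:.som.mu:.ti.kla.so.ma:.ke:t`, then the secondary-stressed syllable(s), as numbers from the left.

Parse left to right into trochaic (ˈσσ) feet: (ˈnu:.fla:) (ˈsom.mu:) (ˈti.kla) (ˈso.ma:) ke:t. Syllable 9 is left unfooted.
Foot heads (stressed positions): 1, 3, 5, 7.
End Rule Leftmost: primary stress on the leftmost head = syllable 1.
Secondary stress on 3, 5, 7: ˈnu:.fla:.ˌsom.mu:.ˌti.kla.ˌso.ma:.ke:t.

primary 1, secondary 3, 5, 7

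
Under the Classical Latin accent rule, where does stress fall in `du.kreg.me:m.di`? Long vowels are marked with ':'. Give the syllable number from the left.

Classical Latin: stress the penult if heavy (long vowel or closed), else the antepenult.
Weights: 2 kreg H, 3 me:m H, 4 di L.
The penult (syllable 3, me:m) is heavy, so it takes stress.
Stress on syllable 3: du.kreg.ˈme:m.di.

3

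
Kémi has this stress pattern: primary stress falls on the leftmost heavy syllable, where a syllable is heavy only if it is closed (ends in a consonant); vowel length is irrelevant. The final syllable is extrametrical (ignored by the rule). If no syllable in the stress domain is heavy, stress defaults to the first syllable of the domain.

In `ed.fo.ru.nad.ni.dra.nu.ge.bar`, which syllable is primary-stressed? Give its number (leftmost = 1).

1

The final syllable (9, bar) is extrametrical; the stress domain is syllables 1–8.
Weights: 1 ed H, 2 fo L, 3 ru L, 4 nad H, 5 ni L, 6 dra L, 7 nu L, 8 ge L.
Heavy syllables in the domain: 1, 4. The leftmost is syllable 1 (ed).
Primary stress: syllable 1 → ˈed.fo.ru.nad.ni.dra.nu.ge.bar.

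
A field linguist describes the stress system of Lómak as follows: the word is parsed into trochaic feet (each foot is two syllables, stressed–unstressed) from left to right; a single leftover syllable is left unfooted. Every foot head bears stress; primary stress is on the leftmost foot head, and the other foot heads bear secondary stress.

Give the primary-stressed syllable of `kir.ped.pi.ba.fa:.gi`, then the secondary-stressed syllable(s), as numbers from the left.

Parse left to right into trochaic (ˈσσ) feet: (ˈkir.ped) (ˈpi.ba) (ˈfa:.gi).
Foot heads (stressed positions): 1, 3, 5.
End Rule Leftmost: primary stress on the leftmost head = syllable 1.
Secondary stress on 3, 5: ˈkir.ped.ˌpi.ba.ˌfa:.gi.

primary 1, secondary 3, 5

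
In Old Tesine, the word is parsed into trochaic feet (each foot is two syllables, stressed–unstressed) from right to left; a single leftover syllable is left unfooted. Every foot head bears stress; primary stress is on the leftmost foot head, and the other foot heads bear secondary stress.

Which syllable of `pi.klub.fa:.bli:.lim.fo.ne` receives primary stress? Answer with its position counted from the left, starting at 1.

Parse right to left into trochaic (ˈσσ) feet: pi (ˈklub.fa:) (ˈbli:.lim) (ˈfo.ne). Syllable 1 is left unfooted.
Foot heads (stressed positions): 2, 4, 6.
End Rule Leftmost: primary stress on the leftmost head = syllable 2.
Primary stress: syllable 2 → pi.ˈklub.fa:.bli:.lim.fo.ne.

2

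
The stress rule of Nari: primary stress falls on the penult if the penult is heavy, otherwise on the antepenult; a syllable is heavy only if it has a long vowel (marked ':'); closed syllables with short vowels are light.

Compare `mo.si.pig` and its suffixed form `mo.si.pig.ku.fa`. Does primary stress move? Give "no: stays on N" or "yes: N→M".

Base `mo.si.pig` (3 syllables):
  Weights: 1 mo L, 2 si L, 3 pig L.
  The penult (syllable 2, si) is light, so stress falls on the antepenult (syllable 1, mo).
  → primary stress on syllable 1.
Suffixed `mo.si.pig.ku.fa` (5 syllables):
  Weights: 3 pig L, 4 ku L, 5 fa L.
  The penult (syllable 4, ku) is light, so stress falls on the antepenult (syllable 3, pig).
  → primary stress on syllable 3.

yes: 1→3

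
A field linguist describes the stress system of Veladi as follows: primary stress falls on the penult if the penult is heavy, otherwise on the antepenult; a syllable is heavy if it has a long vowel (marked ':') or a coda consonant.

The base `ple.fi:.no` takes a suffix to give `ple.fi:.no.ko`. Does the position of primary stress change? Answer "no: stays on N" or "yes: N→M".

no: stays on 2

Base `ple.fi:.no` (3 syllables):
  Weights: 1 ple L, 2 fi: H, 3 no L.
  The penult (syllable 2, fi:) is heavy, so it takes stress.
  → primary stress on syllable 2.
Suffixed `ple.fi:.no.ko` (4 syllables):
  Weights: 2 fi: H, 3 no L, 4 ko L.
  The penult (syllable 3, no) is light, so stress falls on the antepenult (syllable 2, fi:).
  → primary stress on syllable 2.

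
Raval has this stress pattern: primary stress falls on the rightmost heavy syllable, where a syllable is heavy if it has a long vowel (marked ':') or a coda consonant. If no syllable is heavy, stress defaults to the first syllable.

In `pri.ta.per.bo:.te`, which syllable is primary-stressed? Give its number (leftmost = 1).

Weights: 1 pri L, 2 ta L, 3 per H, 4 bo: H, 5 te L.
Heavy syllables in the domain: 3, 4. The rightmost is syllable 4 (bo:).
Primary stress: syllable 4 → pri.ta.per.ˈbo:.te.

4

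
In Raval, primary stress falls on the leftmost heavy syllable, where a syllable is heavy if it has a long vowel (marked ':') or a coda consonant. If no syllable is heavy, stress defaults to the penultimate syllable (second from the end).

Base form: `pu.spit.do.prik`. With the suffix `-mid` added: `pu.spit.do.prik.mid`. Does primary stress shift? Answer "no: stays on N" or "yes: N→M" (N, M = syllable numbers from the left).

no: stays on 2

Base `pu.spit.do.prik` (4 syllables):
  Weights: 1 pu L, 2 spit H, 3 do L, 4 prik H.
  Heavy syllables in the domain: 2, 4. The leftmost is syllable 2 (spit).
  → primary stress on syllable 2.
Suffixed `pu.spit.do.prik.mid` (5 syllables):
  Weights: 1 pu L, 2 spit H, 3 do L, 4 prik H, 5 mid H.
  Heavy syllables in the domain: 2, 4, 5. The leftmost is syllable 2 (spit).
  → primary stress on syllable 2.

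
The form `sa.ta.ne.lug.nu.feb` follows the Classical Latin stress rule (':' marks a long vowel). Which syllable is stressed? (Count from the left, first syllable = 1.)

Classical Latin: stress the penult if heavy (long vowel or closed), else the antepenult.
Weights: 4 lug H, 5 nu L, 6 feb H.
The penult (syllable 5, nu) is light, so stress falls on the antepenult (syllable 4, lug).
Stress on syllable 4: sa.ta.ne.ˈlug.nu.feb.

4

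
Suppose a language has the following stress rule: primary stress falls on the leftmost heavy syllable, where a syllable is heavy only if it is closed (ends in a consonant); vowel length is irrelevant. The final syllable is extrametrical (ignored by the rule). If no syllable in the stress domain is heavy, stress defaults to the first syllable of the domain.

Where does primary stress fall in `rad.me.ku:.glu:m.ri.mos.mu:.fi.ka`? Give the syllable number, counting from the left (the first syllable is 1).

The final syllable (9, ka) is extrametrical; the stress domain is syllables 1–8.
Weights: 1 rad H, 2 me L, 3 ku: L, 4 glu:m H, 5 ri L, 6 mos H, 7 mu: L, 8 fi L.
Heavy syllables in the domain: 1, 4, 6. The leftmost is syllable 1 (rad).
Primary stress: syllable 1 → ˈrad.me.ku:.glu:m.ri.mos.mu:.fi.ka.

1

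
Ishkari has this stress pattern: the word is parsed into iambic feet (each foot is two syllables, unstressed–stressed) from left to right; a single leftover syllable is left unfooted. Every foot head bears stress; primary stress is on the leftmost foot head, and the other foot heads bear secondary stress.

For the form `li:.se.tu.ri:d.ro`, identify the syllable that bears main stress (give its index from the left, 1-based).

Parse left to right into iambic (σˈσ) feet: (li:.ˈse) (tu.ˈri:d) ro. Syllable 5 is left unfooted.
Foot heads (stressed positions): 2, 4.
End Rule Leftmost: primary stress on the leftmost head = syllable 2.
Primary stress: syllable 2 → li:.ˈse.tu.ri:d.ro.

2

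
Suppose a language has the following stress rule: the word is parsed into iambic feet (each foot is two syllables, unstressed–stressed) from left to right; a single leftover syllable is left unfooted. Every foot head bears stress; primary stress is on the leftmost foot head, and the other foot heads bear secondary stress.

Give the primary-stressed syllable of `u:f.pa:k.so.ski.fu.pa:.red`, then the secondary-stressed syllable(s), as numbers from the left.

Parse left to right into iambic (σˈσ) feet: (u:f.ˈpa:k) (so.ˈski) (fu.ˈpa:) red. Syllable 7 is left unfooted.
Foot heads (stressed positions): 2, 4, 6.
End Rule Leftmost: primary stress on the leftmost head = syllable 2.
Secondary stress on 4, 6: u:f.ˈpa:k.so.ˌski.fu.ˌpa:.red.

primary 2, secondary 4, 6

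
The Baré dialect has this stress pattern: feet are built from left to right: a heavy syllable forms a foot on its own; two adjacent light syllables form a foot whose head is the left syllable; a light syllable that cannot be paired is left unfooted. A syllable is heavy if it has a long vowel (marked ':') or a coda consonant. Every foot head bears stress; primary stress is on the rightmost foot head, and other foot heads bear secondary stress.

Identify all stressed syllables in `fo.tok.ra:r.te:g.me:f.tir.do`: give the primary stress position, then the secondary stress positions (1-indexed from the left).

Weights: 1 fo L, 2 tok H, 3 ra:r H, 4 te:g H, 5 me:f H, 6 tir H, 7 do L.
Parse left to right (heavy = foot alone; LL = one foot; stranded L unfooted): fo (ˈtok) (ˈra:r) (ˈte:g) (ˈme:f) (ˈtir) do.
Foot heads: 2, 3, 4, 5, 6.
Primary stress on the rightmost head = syllable 6.
Secondary stress on 2, 3, 4, 5: fo.ˌtok.ˌra:r.ˌte:g.ˌme:f.ˈtir.do.

primary 6, secondary 2, 3, 4, 5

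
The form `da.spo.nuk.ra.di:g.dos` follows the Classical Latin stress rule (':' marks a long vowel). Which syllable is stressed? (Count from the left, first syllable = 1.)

Classical Latin: stress the penult if heavy (long vowel or closed), else the antepenult.
Weights: 4 ra L, 5 di:g H, 6 dos H.
The penult (syllable 5, di:g) is heavy, so it takes stress.
Stress on syllable 5: da.spo.nuk.ra.ˈdi:g.dos.

5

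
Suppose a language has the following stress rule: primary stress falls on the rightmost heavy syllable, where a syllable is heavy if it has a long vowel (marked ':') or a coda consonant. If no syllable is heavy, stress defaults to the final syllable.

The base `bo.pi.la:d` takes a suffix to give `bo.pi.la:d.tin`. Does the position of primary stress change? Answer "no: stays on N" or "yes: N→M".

yes: 3→4

Base `bo.pi.la:d` (3 syllables):
  Weights: 1 bo L, 2 pi L, 3 la:d H.
  Heavy syllables in the domain: 3. The rightmost is syllable 3 (la:d).
  → primary stress on syllable 3.
Suffixed `bo.pi.la:d.tin` (4 syllables):
  Weights: 1 bo L, 2 pi L, 3 la:d H, 4 tin H.
  Heavy syllables in the domain: 3, 4. The rightmost is syllable 4 (tin).
  → primary stress on syllable 4.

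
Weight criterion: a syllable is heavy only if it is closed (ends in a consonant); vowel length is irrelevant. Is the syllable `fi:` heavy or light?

light

`fi:`: long vowel, open (no coda). Open (no coda) → light.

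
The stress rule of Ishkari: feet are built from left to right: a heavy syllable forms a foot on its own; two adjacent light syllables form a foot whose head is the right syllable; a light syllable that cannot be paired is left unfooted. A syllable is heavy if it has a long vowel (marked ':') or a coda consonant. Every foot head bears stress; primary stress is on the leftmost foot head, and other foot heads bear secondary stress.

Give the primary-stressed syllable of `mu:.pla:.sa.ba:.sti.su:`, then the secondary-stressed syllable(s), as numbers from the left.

Weights: 1 mu: H, 2 pla: H, 3 sa L, 4 ba: H, 5 sti L, 6 su: H.
Parse left to right (heavy = foot alone; LL = one foot; stranded L unfooted): (ˈmu:) (ˈpla:) sa (ˈba:) sti (ˈsu:).
Foot heads: 1, 2, 4, 6.
Primary stress on the leftmost head = syllable 1.
Secondary stress on 2, 4, 6: ˈmu:.ˌpla:.sa.ˌba:.sti.ˌsu:.

primary 1, secondary 2, 4, 6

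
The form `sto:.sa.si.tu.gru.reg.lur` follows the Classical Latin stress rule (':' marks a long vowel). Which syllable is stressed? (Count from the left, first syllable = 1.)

6

Classical Latin: stress the penult if heavy (long vowel or closed), else the antepenult.
Weights: 5 gru L, 6 reg H, 7 lur H.
The penult (syllable 6, reg) is heavy, so it takes stress.
Stress on syllable 6: sto:.sa.si.tu.gru.ˈreg.lur.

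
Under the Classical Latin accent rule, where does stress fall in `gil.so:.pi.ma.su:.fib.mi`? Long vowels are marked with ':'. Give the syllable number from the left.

Classical Latin: stress the penult if heavy (long vowel or closed), else the antepenult.
Weights: 5 su: H, 6 fib H, 7 mi L.
The penult (syllable 6, fib) is heavy, so it takes stress.
Stress on syllable 6: gil.so:.pi.ma.su:.ˈfib.mi.

6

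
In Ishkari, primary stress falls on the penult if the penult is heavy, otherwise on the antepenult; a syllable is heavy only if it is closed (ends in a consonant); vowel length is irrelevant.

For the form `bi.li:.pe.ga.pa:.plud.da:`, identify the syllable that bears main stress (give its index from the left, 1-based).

Weights: 5 pa: L, 6 plud H, 7 da: L.
The penult (syllable 6, plud) is heavy, so it takes stress.
Primary stress: syllable 6 → bi.li:.pe.ga.pa:.ˈplud.da:.

6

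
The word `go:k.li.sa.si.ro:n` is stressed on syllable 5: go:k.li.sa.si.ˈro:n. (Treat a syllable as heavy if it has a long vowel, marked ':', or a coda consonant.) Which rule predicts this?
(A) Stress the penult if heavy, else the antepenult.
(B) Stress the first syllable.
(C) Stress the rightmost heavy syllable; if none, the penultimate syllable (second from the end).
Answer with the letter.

Rule A → syllable 3 (observed: 5).
Rule B → syllable 1 (observed: 5).
Rule C → syllable 5 ✓.

C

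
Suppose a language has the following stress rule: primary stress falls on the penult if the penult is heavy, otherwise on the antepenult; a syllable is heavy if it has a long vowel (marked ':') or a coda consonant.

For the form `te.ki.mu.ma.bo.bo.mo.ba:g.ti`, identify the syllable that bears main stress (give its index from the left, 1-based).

8

Weights: 7 mo L, 8 ba:g H, 9 ti L.
The penult (syllable 8, ba:g) is heavy, so it takes stress.
Primary stress: syllable 8 → te.ki.mu.ma.bo.bo.mo.ˈba:g.ti.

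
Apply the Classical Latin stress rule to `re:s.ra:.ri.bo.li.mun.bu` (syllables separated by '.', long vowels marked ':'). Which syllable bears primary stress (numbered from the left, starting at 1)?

Classical Latin: stress the penult if heavy (long vowel or closed), else the antepenult.
Weights: 5 li L, 6 mun H, 7 bu L.
The penult (syllable 6, mun) is heavy, so it takes stress.
Stress on syllable 6: re:s.ra:.ri.bo.li.ˈmun.bu.

6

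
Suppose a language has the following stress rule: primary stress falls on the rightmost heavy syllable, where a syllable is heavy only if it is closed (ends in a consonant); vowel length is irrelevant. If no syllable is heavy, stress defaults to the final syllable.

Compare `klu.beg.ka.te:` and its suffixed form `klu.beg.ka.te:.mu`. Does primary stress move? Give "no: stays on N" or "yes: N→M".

Base `klu.beg.ka.te:` (4 syllables):
  Weights: 1 klu L, 2 beg H, 3 ka L, 4 te: L.
  Heavy syllables in the domain: 2. The rightmost is syllable 2 (beg).
  → primary stress on syllable 2.
Suffixed `klu.beg.ka.te:.mu` (5 syllables):
  Weights: 1 klu L, 2 beg H, 3 ka L, 4 te: L, 5 mu L.
  Heavy syllables in the domain: 2. The rightmost is syllable 2 (beg).
  → primary stress on syllable 2.

no: stays on 2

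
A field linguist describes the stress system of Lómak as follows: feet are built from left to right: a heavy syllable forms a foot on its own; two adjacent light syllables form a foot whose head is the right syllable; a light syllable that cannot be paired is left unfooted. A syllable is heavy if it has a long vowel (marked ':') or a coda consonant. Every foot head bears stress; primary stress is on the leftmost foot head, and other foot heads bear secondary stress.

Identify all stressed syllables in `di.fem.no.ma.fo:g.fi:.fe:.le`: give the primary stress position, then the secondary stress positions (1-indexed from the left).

primary 2, secondary 4, 5, 6, 7

Weights: 1 di L, 2 fem H, 3 no L, 4 ma L, 5 fo:g H, 6 fi: H, 7 fe: H, 8 le L.
Parse left to right (heavy = foot alone; LL = one foot; stranded L unfooted): di (ˈfem) (no.ˈma) (ˈfo:g) (ˈfi:) (ˈfe:) le.
Foot heads: 2, 4, 5, 6, 7.
Primary stress on the leftmost head = syllable 2.
Secondary stress on 4, 5, 6, 7: di.ˈfem.no.ˌma.ˌfo:g.ˌfi:.ˌfe:.le.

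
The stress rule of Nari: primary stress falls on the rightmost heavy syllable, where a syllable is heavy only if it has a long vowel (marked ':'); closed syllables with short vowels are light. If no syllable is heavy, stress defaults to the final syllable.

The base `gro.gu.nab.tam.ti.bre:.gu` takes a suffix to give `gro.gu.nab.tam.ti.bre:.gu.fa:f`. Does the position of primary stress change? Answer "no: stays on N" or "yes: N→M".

Base `gro.gu.nab.tam.ti.bre:.gu` (7 syllables):
  Weights: 1 gro L, 2 gu L, 3 nab L, 4 tam L, 5 ti L, 6 bre: H, 7 gu L.
  Heavy syllables in the domain: 6. The rightmost is syllable 6 (bre:).
  → primary stress on syllable 6.
Suffixed `gro.gu.nab.tam.ti.bre:.gu.fa:f` (8 syllables):
  Weights: 1 gro L, 2 gu L, 3 nab L, 4 tam L, 5 ti L, 6 bre: H, 7 gu L, 8 fa:f H.
  Heavy syllables in the domain: 6, 8. The rightmost is syllable 8 (fa:f).
  → primary stress on syllable 8.

yes: 6→8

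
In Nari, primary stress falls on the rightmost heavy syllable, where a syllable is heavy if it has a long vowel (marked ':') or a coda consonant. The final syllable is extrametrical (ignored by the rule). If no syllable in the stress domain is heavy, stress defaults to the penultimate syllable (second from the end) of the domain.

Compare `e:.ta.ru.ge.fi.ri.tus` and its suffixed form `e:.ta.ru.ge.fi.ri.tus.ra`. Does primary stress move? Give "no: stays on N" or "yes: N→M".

Base `e:.ta.ru.ge.fi.ri.tus` (7 syllables):
  The final syllable (7, tus) is extrametrical; the stress domain is syllables 1–6.
  Weights: 1 e: H, 2 ta L, 3 ru L, 4 ge L, 5 fi L, 6 ri L.
  Heavy syllables in the domain: 1. The rightmost is syllable 1 (e:).
  → primary stress on syllable 1.
Suffixed `e:.ta.ru.ge.fi.ri.tus.ra` (8 syllables):
  The final syllable (8, ra) is extrametrical; the stress domain is syllables 1–7.
  Weights: 1 e: H, 2 ta L, 3 ru L, 4 ge L, 5 fi L, 6 ri L, 7 tus H.
  Heavy syllables in the domain: 1, 7. The rightmost is syllable 7 (tus).
  → primary stress on syllable 7.

yes: 1→7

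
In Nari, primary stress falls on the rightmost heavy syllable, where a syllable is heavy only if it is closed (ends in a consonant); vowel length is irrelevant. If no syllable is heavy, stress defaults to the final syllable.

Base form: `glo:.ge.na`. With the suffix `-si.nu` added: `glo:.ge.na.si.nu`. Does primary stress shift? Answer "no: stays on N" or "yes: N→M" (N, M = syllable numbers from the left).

Base `glo:.ge.na` (3 syllables):
  Weights: 1 glo: L, 2 ge L, 3 na L.
  No heavy syllable in the domain; default to the final syllable = syllable 3.
  → primary stress on syllable 3.
Suffixed `glo:.ge.na.si.nu` (5 syllables):
  Weights: 1 glo: L, 2 ge L, 3 na L, 4 si L, 5 nu L.
  No heavy syllable in the domain; default to the final syllable = syllable 5.
  → primary stress on syllable 5.

yes: 3→5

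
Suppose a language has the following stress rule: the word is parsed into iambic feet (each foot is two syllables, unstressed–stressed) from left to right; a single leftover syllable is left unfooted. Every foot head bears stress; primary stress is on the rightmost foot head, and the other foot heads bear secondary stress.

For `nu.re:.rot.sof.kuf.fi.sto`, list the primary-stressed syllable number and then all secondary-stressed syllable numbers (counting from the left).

Parse left to right into iambic (σˈσ) feet: (nu.ˈre:) (rot.ˈsof) (kuf.ˈfi) sto. Syllable 7 is left unfooted.
Foot heads (stressed positions): 2, 4, 6.
End Rule Rightmost: primary stress on the rightmost head = syllable 6.
Secondary stress on 2, 4: nu.ˌre:.rot.ˌsof.kuf.ˈfi.sto.

primary 6, secondary 2, 4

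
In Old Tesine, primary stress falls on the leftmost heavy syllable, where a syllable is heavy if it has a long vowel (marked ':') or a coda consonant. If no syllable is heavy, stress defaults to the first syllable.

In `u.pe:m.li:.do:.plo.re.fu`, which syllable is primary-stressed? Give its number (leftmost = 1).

Weights: 1 u L, 2 pe:m H, 3 li: H, 4 do: H, 5 plo L, 6 re L, 7 fu L.
Heavy syllables in the domain: 2, 3, 4. The leftmost is syllable 2 (pe:m).
Primary stress: syllable 2 → u.ˈpe:m.li:.do:.plo.re.fu.

2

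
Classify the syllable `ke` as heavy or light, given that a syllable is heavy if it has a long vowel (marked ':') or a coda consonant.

light

`ke`: short vowel, open (no coda). Short vowel, open → light.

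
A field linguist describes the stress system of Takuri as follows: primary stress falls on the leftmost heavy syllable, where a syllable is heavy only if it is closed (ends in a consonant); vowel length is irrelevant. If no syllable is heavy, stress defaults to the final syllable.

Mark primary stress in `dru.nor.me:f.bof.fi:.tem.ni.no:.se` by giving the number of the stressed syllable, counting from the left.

2

Weights: 1 dru L, 2 nor H, 3 me:f H, 4 bof H, 5 fi: L, 6 tem H, 7 ni L, 8 no: L, 9 se L.
Heavy syllables in the domain: 2, 3, 4, 6. The leftmost is syllable 2 (nor).
Primary stress: syllable 2 → dru.ˈnor.me:f.bof.fi:.tem.ni.no:.se.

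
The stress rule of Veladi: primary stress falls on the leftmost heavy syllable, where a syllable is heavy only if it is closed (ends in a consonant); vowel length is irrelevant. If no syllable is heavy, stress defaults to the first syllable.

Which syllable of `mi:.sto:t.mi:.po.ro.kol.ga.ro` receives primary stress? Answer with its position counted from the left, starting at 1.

2

Weights: 1 mi: L, 2 sto:t H, 3 mi: L, 4 po L, 5 ro L, 6 kol H, 7 ga L, 8 ro L.
Heavy syllables in the domain: 2, 6. The leftmost is syllable 2 (sto:t).
Primary stress: syllable 2 → mi:.ˈsto:t.mi:.po.ro.kol.ga.ro.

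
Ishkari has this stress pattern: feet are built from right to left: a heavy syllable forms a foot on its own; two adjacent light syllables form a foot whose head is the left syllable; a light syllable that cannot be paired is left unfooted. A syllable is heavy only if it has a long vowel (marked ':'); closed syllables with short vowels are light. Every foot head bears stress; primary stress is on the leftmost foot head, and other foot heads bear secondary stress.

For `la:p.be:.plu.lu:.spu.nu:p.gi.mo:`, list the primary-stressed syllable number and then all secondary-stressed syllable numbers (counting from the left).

primary 1, secondary 2, 4, 6, 8

Weights: 1 la:p H, 2 be: H, 3 plu L, 4 lu: H, 5 spu L, 6 nu:p H, 7 gi L, 8 mo: H.
Parse right to left (heavy = foot alone; LL = one foot; stranded L unfooted): (ˈla:p) (ˈbe:) plu (ˈlu:) spu (ˈnu:p) gi (ˈmo:).
Foot heads: 1, 2, 4, 6, 8.
Primary stress on the leftmost head = syllable 1.
Secondary stress on 2, 4, 6, 8: ˈla:p.ˌbe:.plu.ˌlu:.spu.ˌnu:p.gi.ˌmo:.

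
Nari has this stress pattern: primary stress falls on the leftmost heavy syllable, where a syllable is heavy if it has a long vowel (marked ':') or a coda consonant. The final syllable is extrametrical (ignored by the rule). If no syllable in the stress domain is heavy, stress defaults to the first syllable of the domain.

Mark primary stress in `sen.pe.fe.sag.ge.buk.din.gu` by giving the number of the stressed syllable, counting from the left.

The final syllable (8, gu) is extrametrical; the stress domain is syllables 1–7.
Weights: 1 sen H, 2 pe L, 3 fe L, 4 sag H, 5 ge L, 6 buk H, 7 din H.
Heavy syllables in the domain: 1, 4, 6, 7. The leftmost is syllable 1 (sen).
Primary stress: syllable 1 → ˈsen.pe.fe.sag.ge.buk.din.gu.

1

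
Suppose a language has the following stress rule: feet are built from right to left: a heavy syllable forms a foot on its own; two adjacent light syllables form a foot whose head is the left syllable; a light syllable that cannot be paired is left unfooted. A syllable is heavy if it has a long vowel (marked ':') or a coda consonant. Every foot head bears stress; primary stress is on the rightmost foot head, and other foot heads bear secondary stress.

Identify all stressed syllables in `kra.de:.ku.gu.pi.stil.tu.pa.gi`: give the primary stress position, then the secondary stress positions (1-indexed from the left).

Weights: 1 kra L, 2 de: H, 3 ku L, 4 gu L, 5 pi L, 6 stil H, 7 tu L, 8 pa L, 9 gi L.
Parse right to left (heavy = foot alone; LL = one foot; stranded L unfooted): kra (ˈde:) ku (ˈgu.pi) (ˈstil) tu (ˈpa.gi).
Foot heads: 2, 4, 6, 8.
Primary stress on the rightmost head = syllable 8.
Secondary stress on 2, 4, 6: kra.ˌde:.ku.ˌgu.pi.ˌstil.tu.ˈpa.gi.

primary 8, secondary 2, 4, 6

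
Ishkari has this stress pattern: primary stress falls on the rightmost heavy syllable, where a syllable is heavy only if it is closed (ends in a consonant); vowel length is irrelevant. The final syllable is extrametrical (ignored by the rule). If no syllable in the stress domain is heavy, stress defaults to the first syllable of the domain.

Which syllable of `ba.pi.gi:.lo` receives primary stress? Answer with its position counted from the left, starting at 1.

1

The final syllable (4, lo) is extrametrical; the stress domain is syllables 1–3.
Weights: 1 ba L, 2 pi L, 3 gi: L.
No heavy syllable in the domain; default to the first syllable of the domain = syllable 1.
Primary stress: syllable 1 → ˈba.pi.gi:.lo.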